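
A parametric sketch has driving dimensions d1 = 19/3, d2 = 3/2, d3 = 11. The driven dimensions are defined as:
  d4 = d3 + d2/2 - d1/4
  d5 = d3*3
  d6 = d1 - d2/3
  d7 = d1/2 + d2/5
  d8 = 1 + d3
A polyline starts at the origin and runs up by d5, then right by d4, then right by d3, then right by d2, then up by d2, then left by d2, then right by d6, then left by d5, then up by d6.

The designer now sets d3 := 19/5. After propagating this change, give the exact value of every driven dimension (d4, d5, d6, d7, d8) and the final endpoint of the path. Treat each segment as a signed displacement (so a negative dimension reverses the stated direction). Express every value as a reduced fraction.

d4 = 89/30
d5 = 57/5
d6 = 35/6
d7 = 52/15
d8 = 24/5
endpoint = (6/5, 281/15)

Apply edit: d3 := 19/5
  d4 = d3 + d2/2 - d1/4 = 89/30
  d5 = d3*3 = 57/5
  d6 = d1 - d2/3 = 35/6
  d7 = d1/2 + d2/5 = 52/15
  d8 = 1 + d3 = 24/5
Walk from origin (0, 0):
  seg 1: up by d5 = 57/5 → (0, 57/5)
  seg 2: right by d4 = 89/30 → (89/30, 57/5)
  seg 3: right by d3 = 19/5 → (203/30, 57/5)
  seg 4: right by d2 = 3/2 → (124/15, 57/5)
  seg 5: up by d2 = 3/2 → (124/15, 129/10)
  seg 6: left by d2 = 3/2 → (203/30, 129/10)
  seg 7: right by d6 = 35/6 → (63/5, 129/10)
  seg 8: left by d5 = 57/5 → (6/5, 129/10)
  seg 9: up by d6 = 35/6 → (6/5, 281/15)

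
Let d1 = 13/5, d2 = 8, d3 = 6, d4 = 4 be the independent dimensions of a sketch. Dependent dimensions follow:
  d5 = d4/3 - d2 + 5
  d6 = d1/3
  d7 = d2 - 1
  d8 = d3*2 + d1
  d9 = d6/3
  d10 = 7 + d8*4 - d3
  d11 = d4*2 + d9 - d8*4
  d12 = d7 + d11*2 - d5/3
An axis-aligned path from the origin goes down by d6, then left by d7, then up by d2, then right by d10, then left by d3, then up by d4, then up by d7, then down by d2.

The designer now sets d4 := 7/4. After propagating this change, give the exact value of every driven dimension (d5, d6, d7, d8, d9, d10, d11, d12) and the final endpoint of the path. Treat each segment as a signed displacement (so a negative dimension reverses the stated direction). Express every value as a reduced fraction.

d5 = -29/12
d6 = 13/15
d7 = 7
d8 = 73/5
d9 = 13/45
d10 = 297/5
d11 = -983/18
d12 = -1217/12
endpoint = (232/5, 473/60)

Apply edit: d4 := 7/4
  d5 = d4/3 - d2 + 5 = -29/12
  d6 = d1/3 = 13/15
  d7 = d2 - 1 = 7
  d8 = d3*2 + d1 = 73/5
  d9 = d6/3 = 13/45
  d10 = 7 + d8*4 - d3 = 297/5
  d11 = d4*2 + d9 - d8*4 = -983/18
  d12 = d7 + d11*2 - d5/3 = -1217/12
Walk from origin (0, 0):
  seg 1: down by d6 = 13/15 → (0, -13/15)
  seg 2: left by d7 = 7 → (-7, -13/15)
  seg 3: up by d2 = 8 → (-7, 107/15)
  seg 4: right by d10 = 297/5 → (262/5, 107/15)
  seg 5: left by d3 = 6 → (232/5, 107/15)
  seg 6: up by d4 = 7/4 → (232/5, 533/60)
  seg 7: up by d7 = 7 → (232/5, 953/60)
  seg 8: down by d2 = 8 → (232/5, 473/60)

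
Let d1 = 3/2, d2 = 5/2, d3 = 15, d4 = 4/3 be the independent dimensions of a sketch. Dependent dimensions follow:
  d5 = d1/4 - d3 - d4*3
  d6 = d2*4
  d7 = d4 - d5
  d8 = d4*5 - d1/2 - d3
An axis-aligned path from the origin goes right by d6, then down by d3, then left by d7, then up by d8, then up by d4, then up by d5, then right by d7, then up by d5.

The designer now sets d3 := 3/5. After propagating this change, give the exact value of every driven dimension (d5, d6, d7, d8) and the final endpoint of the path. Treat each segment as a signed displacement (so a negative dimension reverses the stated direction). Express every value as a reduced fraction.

Apply edit: d3 := 3/5
  d5 = d1/4 - d3 - d4*3 = -169/40
  d6 = d2*4 = 10
  d7 = d4 - d5 = 667/120
  d8 = d4*5 - d1/2 - d3 = 319/60
Walk from origin (0, 0):
  seg 1: right by d6 = 10 → (10, 0)
  seg 2: down by d3 = 3/5 → (10, -3/5)
  seg 3: left by d7 = 667/120 → (533/120, -3/5)
  seg 4: up by d8 = 319/60 → (533/120, 283/60)
  seg 5: up by d4 = 4/3 → (533/120, 121/20)
  seg 6: up by d5 = -169/40 → (533/120, 73/40)
  seg 7: right by d7 = 667/120 → (10, 73/40)
  seg 8: up by d5 = -169/40 → (10, -12/5)

d5 = -169/40
d6 = 10
d7 = 667/120
d8 = 319/60
endpoint = (10, -12/5)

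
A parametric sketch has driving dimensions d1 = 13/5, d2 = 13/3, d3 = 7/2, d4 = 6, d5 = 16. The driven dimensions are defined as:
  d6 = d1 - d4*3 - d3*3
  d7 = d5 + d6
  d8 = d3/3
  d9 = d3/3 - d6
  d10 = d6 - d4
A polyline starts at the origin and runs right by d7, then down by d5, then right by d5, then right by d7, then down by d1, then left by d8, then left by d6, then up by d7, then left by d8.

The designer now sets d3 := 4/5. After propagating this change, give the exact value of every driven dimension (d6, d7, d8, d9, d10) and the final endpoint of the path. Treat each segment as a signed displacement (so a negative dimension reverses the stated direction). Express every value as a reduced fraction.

d6 = -89/5
d7 = -9/5
d8 = 4/15
d9 = 271/15
d10 = -119/5
endpoint = (89/3, -102/5)

Apply edit: d3 := 4/5
  d6 = d1 - d4*3 - d3*3 = -89/5
  d7 = d5 + d6 = -9/5
  d8 = d3/3 = 4/15
  d9 = d3/3 - d6 = 271/15
  d10 = d6 - d4 = -119/5
Walk from origin (0, 0):
  seg 1: right by d7 = -9/5 → (-9/5, 0)
  seg 2: down by d5 = 16 → (-9/5, -16)
  seg 3: right by d5 = 16 → (71/5, -16)
  seg 4: right by d7 = -9/5 → (62/5, -16)
  seg 5: down by d1 = 13/5 → (62/5, -93/5)
  seg 6: left by d8 = 4/15 → (182/15, -93/5)
  seg 7: left by d6 = -89/5 → (449/15, -93/5)
  seg 8: up by d7 = -9/5 → (449/15, -102/5)
  seg 9: left by d8 = 4/15 → (89/3, -102/5)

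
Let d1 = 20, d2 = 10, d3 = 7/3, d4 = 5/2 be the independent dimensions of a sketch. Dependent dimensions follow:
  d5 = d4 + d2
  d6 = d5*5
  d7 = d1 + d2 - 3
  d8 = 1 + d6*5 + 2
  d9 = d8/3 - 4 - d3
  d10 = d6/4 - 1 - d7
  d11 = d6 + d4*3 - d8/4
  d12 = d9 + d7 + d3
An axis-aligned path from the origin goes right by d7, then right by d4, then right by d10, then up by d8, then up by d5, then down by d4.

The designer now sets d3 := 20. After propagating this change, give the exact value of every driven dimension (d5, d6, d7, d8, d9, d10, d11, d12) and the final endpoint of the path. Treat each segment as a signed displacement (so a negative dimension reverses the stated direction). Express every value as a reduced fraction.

Apply edit: d3 := 20
  d5 = d4 + d2 = 25/2
  d6 = d5*5 = 125/2
  d7 = d1 + d2 - 3 = 27
  d8 = 1 + d6*5 + 2 = 631/2
  d9 = d8/3 - 4 - d3 = 487/6
  d10 = d6/4 - 1 - d7 = -99/8
  d11 = d6 + d4*3 - d8/4 = -71/8
  d12 = d9 + d7 + d3 = 769/6
Walk from origin (0, 0):
  seg 1: right by d7 = 27 → (27, 0)
  seg 2: right by d4 = 5/2 → (59/2, 0)
  seg 3: right by d10 = -99/8 → (137/8, 0)
  seg 4: up by d8 = 631/2 → (137/8, 631/2)
  seg 5: up by d5 = 25/2 → (137/8, 328)
  seg 6: down by d4 = 5/2 → (137/8, 651/2)

d5 = 25/2
d6 = 125/2
d7 = 27
d8 = 631/2
d9 = 487/6
d10 = -99/8
d11 = -71/8
d12 = 769/6
endpoint = (137/8, 651/2)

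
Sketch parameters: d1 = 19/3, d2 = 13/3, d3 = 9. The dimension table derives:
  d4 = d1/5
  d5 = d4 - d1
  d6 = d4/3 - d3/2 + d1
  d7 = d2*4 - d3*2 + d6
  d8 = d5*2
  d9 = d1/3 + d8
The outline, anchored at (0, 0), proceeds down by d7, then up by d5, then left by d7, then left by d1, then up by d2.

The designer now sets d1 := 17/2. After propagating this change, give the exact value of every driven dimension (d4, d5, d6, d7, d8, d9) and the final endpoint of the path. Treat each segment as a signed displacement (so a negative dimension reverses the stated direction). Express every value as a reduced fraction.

d4 = 17/10
d5 = -34/5
d6 = 137/30
d7 = 39/10
d8 = -68/5
d9 = -323/30
endpoint = (-62/5, -191/30)

Apply edit: d1 := 17/2
  d4 = d1/5 = 17/10
  d5 = d4 - d1 = -34/5
  d6 = d4/3 - d3/2 + d1 = 137/30
  d7 = d2*4 - d3*2 + d6 = 39/10
  d8 = d5*2 = -68/5
  d9 = d1/3 + d8 = -323/30
Walk from origin (0, 0):
  seg 1: down by d7 = 39/10 → (0, -39/10)
  seg 2: up by d5 = -34/5 → (0, -107/10)
  seg 3: left by d7 = 39/10 → (-39/10, -107/10)
  seg 4: left by d1 = 17/2 → (-62/5, -107/10)
  seg 5: up by d2 = 13/3 → (-62/5, -191/30)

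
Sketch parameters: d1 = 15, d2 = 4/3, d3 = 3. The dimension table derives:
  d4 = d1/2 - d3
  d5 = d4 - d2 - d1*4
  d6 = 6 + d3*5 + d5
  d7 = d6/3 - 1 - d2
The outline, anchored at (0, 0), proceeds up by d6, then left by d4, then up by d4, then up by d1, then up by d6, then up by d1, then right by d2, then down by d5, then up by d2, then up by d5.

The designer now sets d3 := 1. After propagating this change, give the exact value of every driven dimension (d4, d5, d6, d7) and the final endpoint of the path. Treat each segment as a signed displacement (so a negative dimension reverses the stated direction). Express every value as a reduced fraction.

d4 = 13/2
d5 = -329/6
d6 = -263/6
d7 = -305/18
endpoint = (-31/6, -299/6)

Apply edit: d3 := 1
  d4 = d1/2 - d3 = 13/2
  d5 = d4 - d2 - d1*4 = -329/6
  d6 = 6 + d3*5 + d5 = -263/6
  d7 = d6/3 - 1 - d2 = -305/18
Walk from origin (0, 0):
  seg 1: up by d6 = -263/6 → (0, -263/6)
  seg 2: left by d4 = 13/2 → (-13/2, -263/6)
  seg 3: up by d4 = 13/2 → (-13/2, -112/3)
  seg 4: up by d1 = 15 → (-13/2, -67/3)
  seg 5: up by d6 = -263/6 → (-13/2, -397/6)
  seg 6: up by d1 = 15 → (-13/2, -307/6)
  seg 7: right by d2 = 4/3 → (-31/6, -307/6)
  seg 8: down by d5 = -329/6 → (-31/6, 11/3)
  seg 9: up by d2 = 4/3 → (-31/6, 5)
  seg 10: up by d5 = -329/6 → (-31/6, -299/6)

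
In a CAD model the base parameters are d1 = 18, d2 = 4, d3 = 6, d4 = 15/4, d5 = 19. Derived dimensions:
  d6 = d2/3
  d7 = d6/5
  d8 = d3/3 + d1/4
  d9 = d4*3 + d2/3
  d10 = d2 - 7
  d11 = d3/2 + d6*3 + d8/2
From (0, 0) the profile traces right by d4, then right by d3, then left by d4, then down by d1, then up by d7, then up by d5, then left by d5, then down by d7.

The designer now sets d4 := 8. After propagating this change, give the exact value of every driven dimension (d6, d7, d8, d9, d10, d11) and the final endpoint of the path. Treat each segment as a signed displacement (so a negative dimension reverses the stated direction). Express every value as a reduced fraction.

Apply edit: d4 := 8
  d6 = d2/3 = 4/3
  d7 = d6/5 = 4/15
  d8 = d3/3 + d1/4 = 13/2
  d9 = d4*3 + d2/3 = 76/3
  d10 = d2 - 7 = -3
  d11 = d3/2 + d6*3 + d8/2 = 41/4
Walk from origin (0, 0):
  seg 1: right by d4 = 8 → (8, 0)
  seg 2: right by d3 = 6 → (14, 0)
  seg 3: left by d4 = 8 → (6, 0)
  seg 4: down by d1 = 18 → (6, -18)
  seg 5: up by d7 = 4/15 → (6, -266/15)
  seg 6: up by d5 = 19 → (6, 19/15)
  seg 7: left by d5 = 19 → (-13, 19/15)
  seg 8: down by d7 = 4/15 → (-13, 1)

d6 = 4/3
d7 = 4/15
d8 = 13/2
d9 = 76/3
d10 = -3
d11 = 41/4
endpoint = (-13, 1)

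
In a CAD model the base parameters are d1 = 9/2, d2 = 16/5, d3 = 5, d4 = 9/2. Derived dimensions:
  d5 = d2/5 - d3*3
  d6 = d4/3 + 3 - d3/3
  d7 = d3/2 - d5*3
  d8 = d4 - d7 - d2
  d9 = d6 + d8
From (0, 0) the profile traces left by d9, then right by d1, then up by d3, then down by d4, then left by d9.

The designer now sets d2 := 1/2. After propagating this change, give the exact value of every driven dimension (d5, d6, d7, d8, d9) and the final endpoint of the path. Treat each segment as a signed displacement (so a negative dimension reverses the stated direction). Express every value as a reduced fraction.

d5 = -149/10
d6 = 17/6
d7 = 236/5
d8 = -216/5
d9 = -1211/30
endpoint = (2557/30, 1/2)

Apply edit: d2 := 1/2
  d5 = d2/5 - d3*3 = -149/10
  d6 = d4/3 + 3 - d3/3 = 17/6
  d7 = d3/2 - d5*3 = 236/5
  d8 = d4 - d7 - d2 = -216/5
  d9 = d6 + d8 = -1211/30
Walk from origin (0, 0):
  seg 1: left by d9 = -1211/30 → (1211/30, 0)
  seg 2: right by d1 = 9/2 → (673/15, 0)
  seg 3: up by d3 = 5 → (673/15, 5)
  seg 4: down by d4 = 9/2 → (673/15, 1/2)
  seg 5: left by d9 = -1211/30 → (2557/30, 1/2)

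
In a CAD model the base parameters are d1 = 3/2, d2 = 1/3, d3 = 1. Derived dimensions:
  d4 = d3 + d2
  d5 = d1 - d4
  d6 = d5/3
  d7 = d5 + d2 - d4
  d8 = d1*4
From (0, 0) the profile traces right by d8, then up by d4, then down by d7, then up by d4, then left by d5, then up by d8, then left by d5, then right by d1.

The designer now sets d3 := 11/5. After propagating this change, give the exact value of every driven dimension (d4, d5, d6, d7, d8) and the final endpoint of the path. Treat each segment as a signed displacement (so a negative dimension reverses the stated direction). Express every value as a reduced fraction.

Apply edit: d3 := 11/5
  d4 = d3 + d2 = 38/15
  d5 = d1 - d4 = -31/30
  d6 = d5/3 = -31/90
  d7 = d5 + d2 - d4 = -97/30
  d8 = d1*4 = 6
Walk from origin (0, 0):
  seg 1: right by d8 = 6 → (6, 0)
  seg 2: up by d4 = 38/15 → (6, 38/15)
  seg 3: down by d7 = -97/30 → (6, 173/30)
  seg 4: up by d4 = 38/15 → (6, 83/10)
  seg 5: left by d5 = -31/30 → (211/30, 83/10)
  seg 6: up by d8 = 6 → (211/30, 143/10)
  seg 7: left by d5 = -31/30 → (121/15, 143/10)
  seg 8: right by d1 = 3/2 → (287/30, 143/10)

d4 = 38/15
d5 = -31/30
d6 = -31/90
d7 = -97/30
d8 = 6
endpoint = (287/30, 143/10)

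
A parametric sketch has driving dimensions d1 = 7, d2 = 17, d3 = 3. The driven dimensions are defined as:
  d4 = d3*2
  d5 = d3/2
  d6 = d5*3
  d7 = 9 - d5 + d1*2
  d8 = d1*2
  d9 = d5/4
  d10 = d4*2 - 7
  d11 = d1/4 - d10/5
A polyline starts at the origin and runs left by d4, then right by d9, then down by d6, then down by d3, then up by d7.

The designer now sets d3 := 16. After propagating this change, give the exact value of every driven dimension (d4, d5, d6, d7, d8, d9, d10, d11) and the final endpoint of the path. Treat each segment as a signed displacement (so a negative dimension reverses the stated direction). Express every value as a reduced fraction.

Apply edit: d3 := 16
  d4 = d3*2 = 32
  d5 = d3/2 = 8
  d6 = d5*3 = 24
  d7 = 9 - d5 + d1*2 = 15
  d8 = d1*2 = 14
  d9 = d5/4 = 2
  d10 = d4*2 - 7 = 57
  d11 = d1/4 - d10/5 = -193/20
Walk from origin (0, 0):
  seg 1: left by d4 = 32 → (-32, 0)
  seg 2: right by d9 = 2 → (-30, 0)
  seg 3: down by d6 = 24 → (-30, -24)
  seg 4: down by d3 = 16 → (-30, -40)
  seg 5: up by d7 = 15 → (-30, -25)

d4 = 32
d5 = 8
d6 = 24
d7 = 15
d8 = 14
d9 = 2
d10 = 57
d11 = -193/20
endpoint = (-30, -25)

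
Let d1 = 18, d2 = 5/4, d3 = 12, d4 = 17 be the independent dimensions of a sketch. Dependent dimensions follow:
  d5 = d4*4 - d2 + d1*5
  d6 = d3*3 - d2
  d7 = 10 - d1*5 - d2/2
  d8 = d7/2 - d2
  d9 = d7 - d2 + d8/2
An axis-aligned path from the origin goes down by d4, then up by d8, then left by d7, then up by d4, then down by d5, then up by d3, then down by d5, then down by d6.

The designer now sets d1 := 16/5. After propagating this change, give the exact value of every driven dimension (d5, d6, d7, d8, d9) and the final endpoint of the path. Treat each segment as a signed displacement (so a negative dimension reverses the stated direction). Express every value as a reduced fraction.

Apply edit: d1 := 16/5
  d5 = d4*4 - d2 + d1*5 = 331/4
  d6 = d3*3 - d2 = 139/4
  d7 = 10 - d1*5 - d2/2 = -53/8
  d8 = d7/2 - d2 = -73/16
  d9 = d7 - d2 + d8/2 = -325/32
Walk from origin (0, 0):
  seg 1: down by d4 = 17 → (0, -17)
  seg 2: up by d8 = -73/16 → (0, -345/16)
  seg 3: left by d7 = -53/8 → (53/8, -345/16)
  seg 4: up by d4 = 17 → (53/8, -73/16)
  seg 5: down by d5 = 331/4 → (53/8, -1397/16)
  seg 6: up by d3 = 12 → (53/8, -1205/16)
  seg 7: down by d5 = 331/4 → (53/8, -2529/16)
  seg 8: down by d6 = 139/4 → (53/8, -3085/16)

d5 = 331/4
d6 = 139/4
d7 = -53/8
d8 = -73/16
d9 = -325/32
endpoint = (53/8, -3085/16)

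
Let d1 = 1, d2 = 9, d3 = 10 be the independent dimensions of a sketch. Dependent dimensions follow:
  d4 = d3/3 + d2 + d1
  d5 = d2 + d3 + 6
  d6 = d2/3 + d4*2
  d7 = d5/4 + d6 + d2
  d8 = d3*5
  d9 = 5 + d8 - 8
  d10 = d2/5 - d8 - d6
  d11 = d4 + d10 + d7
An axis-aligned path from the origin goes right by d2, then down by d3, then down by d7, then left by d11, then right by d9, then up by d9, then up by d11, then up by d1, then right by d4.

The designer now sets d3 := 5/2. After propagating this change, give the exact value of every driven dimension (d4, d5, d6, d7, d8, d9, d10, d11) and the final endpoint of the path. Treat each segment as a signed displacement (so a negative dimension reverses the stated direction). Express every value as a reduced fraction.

Apply edit: d3 := 5/2
  d4 = d3/3 + d2 + d1 = 65/6
  d5 = d2 + d3 + 6 = 35/2
  d6 = d2/3 + d4*2 = 74/3
  d7 = d5/4 + d6 + d2 = 913/24
  d8 = d3*5 = 25/2
  d9 = 5 + d8 - 8 = 19/2
  d10 = d2/5 - d8 - d6 = -1061/30
  d11 = d4 + d10 + d7 = 1621/120
Walk from origin (0, 0):
  seg 1: right by d2 = 9 → (9, 0)
  seg 2: down by d3 = 5/2 → (9, -5/2)
  seg 3: down by d7 = 913/24 → (9, -973/24)
  seg 4: left by d11 = 1621/120 → (-541/120, -973/24)
  seg 5: right by d9 = 19/2 → (599/120, -973/24)
  seg 6: up by d9 = 19/2 → (599/120, -745/24)
  seg 7: up by d11 = 1621/120 → (599/120, -263/15)
  seg 8: up by d1 = 1 → (599/120, -248/15)
  seg 9: right by d4 = 65/6 → (633/40, -248/15)

d4 = 65/6
d5 = 35/2
d6 = 74/3
d7 = 913/24
d8 = 25/2
d9 = 19/2
d10 = -1061/30
d11 = 1621/120
endpoint = (633/40, -248/15)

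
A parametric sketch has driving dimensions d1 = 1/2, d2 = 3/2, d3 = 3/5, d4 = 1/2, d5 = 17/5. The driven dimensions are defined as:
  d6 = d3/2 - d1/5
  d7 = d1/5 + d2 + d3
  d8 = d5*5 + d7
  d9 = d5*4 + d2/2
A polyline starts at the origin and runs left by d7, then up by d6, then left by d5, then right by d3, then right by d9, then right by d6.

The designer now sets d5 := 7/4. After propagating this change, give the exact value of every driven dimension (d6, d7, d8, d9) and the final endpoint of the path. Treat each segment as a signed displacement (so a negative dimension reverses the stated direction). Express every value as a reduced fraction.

Apply edit: d5 := 7/4
  d6 = d3/2 - d1/5 = 1/5
  d7 = d1/5 + d2 + d3 = 11/5
  d8 = d5*5 + d7 = 219/20
  d9 = d5*4 + d2/2 = 31/4
Walk from origin (0, 0):
  seg 1: left by d7 = 11/5 → (-11/5, 0)
  seg 2: up by d6 = 1/5 → (-11/5, 1/5)
  seg 3: left by d5 = 7/4 → (-79/20, 1/5)
  seg 4: right by d3 = 3/5 → (-67/20, 1/5)
  seg 5: right by d9 = 31/4 → (22/5, 1/5)
  seg 6: right by d6 = 1/5 → (23/5, 1/5)

d6 = 1/5
d7 = 11/5
d8 = 219/20
d9 = 31/4
endpoint = (23/5, 1/5)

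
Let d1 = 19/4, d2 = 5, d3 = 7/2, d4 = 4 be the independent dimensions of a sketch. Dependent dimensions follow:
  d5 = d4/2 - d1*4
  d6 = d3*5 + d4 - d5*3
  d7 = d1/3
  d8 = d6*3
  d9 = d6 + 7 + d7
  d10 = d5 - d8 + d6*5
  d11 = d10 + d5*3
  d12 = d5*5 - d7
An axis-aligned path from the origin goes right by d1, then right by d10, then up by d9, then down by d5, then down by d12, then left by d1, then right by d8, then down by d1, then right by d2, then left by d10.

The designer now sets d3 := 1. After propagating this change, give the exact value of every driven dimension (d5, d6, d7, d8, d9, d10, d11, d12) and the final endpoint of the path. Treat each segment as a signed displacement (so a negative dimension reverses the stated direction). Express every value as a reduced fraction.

d5 = -17
d6 = 60
d7 = 19/12
d8 = 180
d9 = 823/12
d10 = 103
d11 = 52
d12 = -1039/12
endpoint = (185, 2009/12)

Apply edit: d3 := 1
  d5 = d4/2 - d1*4 = -17
  d6 = d3*5 + d4 - d5*3 = 60
  d7 = d1/3 = 19/12
  d8 = d6*3 = 180
  d9 = d6 + 7 + d7 = 823/12
  d10 = d5 - d8 + d6*5 = 103
  d11 = d10 + d5*3 = 52
  d12 = d5*5 - d7 = -1039/12
Walk from origin (0, 0):
  seg 1: right by d1 = 19/4 → (19/4, 0)
  seg 2: right by d10 = 103 → (431/4, 0)
  seg 3: up by d9 = 823/12 → (431/4, 823/12)
  seg 4: down by d5 = -17 → (431/4, 1027/12)
  seg 5: down by d12 = -1039/12 → (431/4, 1033/6)
  seg 6: left by d1 = 19/4 → (103, 1033/6)
  seg 7: right by d8 = 180 → (283, 1033/6)
  seg 8: down by d1 = 19/4 → (283, 2009/12)
  seg 9: right by d2 = 5 → (288, 2009/12)
  seg 10: left by d10 = 103 → (185, 2009/12)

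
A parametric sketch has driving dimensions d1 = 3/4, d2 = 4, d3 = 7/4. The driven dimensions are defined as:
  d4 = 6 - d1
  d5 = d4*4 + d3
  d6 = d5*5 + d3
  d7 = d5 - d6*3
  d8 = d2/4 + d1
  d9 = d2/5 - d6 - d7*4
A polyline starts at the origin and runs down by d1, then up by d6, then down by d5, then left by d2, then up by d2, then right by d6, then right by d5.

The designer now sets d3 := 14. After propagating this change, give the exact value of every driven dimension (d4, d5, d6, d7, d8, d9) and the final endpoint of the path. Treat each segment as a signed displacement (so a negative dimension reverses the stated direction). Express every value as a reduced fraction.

d4 = 21/4
d5 = 35
d6 = 189
d7 = -532
d8 = 7/4
d9 = 9699/5
endpoint = (220, 629/4)

Apply edit: d3 := 14
  d4 = 6 - d1 = 21/4
  d5 = d4*4 + d3 = 35
  d6 = d5*5 + d3 = 189
  d7 = d5 - d6*3 = -532
  d8 = d2/4 + d1 = 7/4
  d9 = d2/5 - d6 - d7*4 = 9699/5
Walk from origin (0, 0):
  seg 1: down by d1 = 3/4 → (0, -3/4)
  seg 2: up by d6 = 189 → (0, 753/4)
  seg 3: down by d5 = 35 → (0, 613/4)
  seg 4: left by d2 = 4 → (-4, 613/4)
  seg 5: up by d2 = 4 → (-4, 629/4)
  seg 6: right by d6 = 189 → (185, 629/4)
  seg 7: right by d5 = 35 → (220, 629/4)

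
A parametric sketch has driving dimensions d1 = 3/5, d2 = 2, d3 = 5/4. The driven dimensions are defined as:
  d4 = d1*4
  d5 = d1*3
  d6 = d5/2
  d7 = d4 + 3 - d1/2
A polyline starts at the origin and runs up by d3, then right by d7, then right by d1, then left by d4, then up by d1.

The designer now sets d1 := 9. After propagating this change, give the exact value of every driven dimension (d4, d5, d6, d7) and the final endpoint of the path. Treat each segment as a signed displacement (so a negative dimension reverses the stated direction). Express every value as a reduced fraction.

d4 = 36
d5 = 27
d6 = 27/2
d7 = 69/2
endpoint = (15/2, 41/4)

Apply edit: d1 := 9
  d4 = d1*4 = 36
  d5 = d1*3 = 27
  d6 = d5/2 = 27/2
  d7 = d4 + 3 - d1/2 = 69/2
Walk from origin (0, 0):
  seg 1: up by d3 = 5/4 → (0, 5/4)
  seg 2: right by d7 = 69/2 → (69/2, 5/4)
  seg 3: right by d1 = 9 → (87/2, 5/4)
  seg 4: left by d4 = 36 → (15/2, 5/4)
  seg 5: up by d1 = 9 → (15/2, 41/4)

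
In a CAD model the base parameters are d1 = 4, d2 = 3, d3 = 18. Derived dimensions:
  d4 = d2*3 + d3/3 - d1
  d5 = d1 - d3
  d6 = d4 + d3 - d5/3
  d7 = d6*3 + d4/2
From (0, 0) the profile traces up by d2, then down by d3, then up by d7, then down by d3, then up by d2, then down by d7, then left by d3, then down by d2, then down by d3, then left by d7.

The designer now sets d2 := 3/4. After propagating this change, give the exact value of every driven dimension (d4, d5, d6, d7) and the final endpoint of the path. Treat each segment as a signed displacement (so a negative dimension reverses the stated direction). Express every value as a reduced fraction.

d4 = 17/4
d5 = -14
d6 = 323/12
d7 = 663/8
endpoint = (-807/8, -213/4)

Apply edit: d2 := 3/4
  d4 = d2*3 + d3/3 - d1 = 17/4
  d5 = d1 - d3 = -14
  d6 = d4 + d3 - d5/3 = 323/12
  d7 = d6*3 + d4/2 = 663/8
Walk from origin (0, 0):
  seg 1: up by d2 = 3/4 → (0, 3/4)
  seg 2: down by d3 = 18 → (0, -69/4)
  seg 3: up by d7 = 663/8 → (0, 525/8)
  seg 4: down by d3 = 18 → (0, 381/8)
  seg 5: up by d2 = 3/4 → (0, 387/8)
  seg 6: down by d7 = 663/8 → (0, -69/2)
  seg 7: left by d3 = 18 → (-18, -69/2)
  seg 8: down by d2 = 3/4 → (-18, -141/4)
  seg 9: down by d3 = 18 → (-18, -213/4)
  seg 10: left by d7 = 663/8 → (-807/8, -213/4)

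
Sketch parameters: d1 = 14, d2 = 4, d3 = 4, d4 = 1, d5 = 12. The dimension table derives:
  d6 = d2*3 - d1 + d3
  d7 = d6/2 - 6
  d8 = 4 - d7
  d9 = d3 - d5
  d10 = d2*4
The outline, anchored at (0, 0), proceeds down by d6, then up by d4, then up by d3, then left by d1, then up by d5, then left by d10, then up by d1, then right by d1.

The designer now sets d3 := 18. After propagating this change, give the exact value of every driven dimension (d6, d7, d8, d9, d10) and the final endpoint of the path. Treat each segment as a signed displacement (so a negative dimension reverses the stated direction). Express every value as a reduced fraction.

d6 = 16
d7 = 2
d8 = 2
d9 = 6
d10 = 16
endpoint = (-16, 29)

Apply edit: d3 := 18
  d6 = d2*3 - d1 + d3 = 16
  d7 = d6/2 - 6 = 2
  d8 = 4 - d7 = 2
  d9 = d3 - d5 = 6
  d10 = d2*4 = 16
Walk from origin (0, 0):
  seg 1: down by d6 = 16 → (0, -16)
  seg 2: up by d4 = 1 → (0, -15)
  seg 3: up by d3 = 18 → (0, 3)
  seg 4: left by d1 = 14 → (-14, 3)
  seg 5: up by d5 = 12 → (-14, 15)
  seg 6: left by d10 = 16 → (-30, 15)
  seg 7: up by d1 = 14 → (-30, 29)
  seg 8: right by d1 = 14 → (-16, 29)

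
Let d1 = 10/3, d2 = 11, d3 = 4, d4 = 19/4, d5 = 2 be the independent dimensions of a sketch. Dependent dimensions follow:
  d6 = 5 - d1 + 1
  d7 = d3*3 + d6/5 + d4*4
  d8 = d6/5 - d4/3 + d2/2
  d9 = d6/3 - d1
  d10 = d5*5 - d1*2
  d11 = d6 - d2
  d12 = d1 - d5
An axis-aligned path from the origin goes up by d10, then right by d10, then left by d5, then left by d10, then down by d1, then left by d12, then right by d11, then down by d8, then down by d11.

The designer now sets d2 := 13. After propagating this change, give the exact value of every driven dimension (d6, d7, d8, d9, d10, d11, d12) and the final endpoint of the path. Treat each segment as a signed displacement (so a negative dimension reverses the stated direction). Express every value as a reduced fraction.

Apply edit: d2 := 13
  d6 = 5 - d1 + 1 = 8/3
  d7 = d3*3 + d6/5 + d4*4 = 473/15
  d8 = d6/5 - d4/3 + d2/2 = 109/20
  d9 = d6/3 - d1 = -22/9
  d10 = d5*5 - d1*2 = 10/3
  d11 = d6 - d2 = -31/3
  d12 = d1 - d5 = 4/3
Walk from origin (0, 0):
  seg 1: up by d10 = 10/3 → (0, 10/3)
  seg 2: right by d10 = 10/3 → (10/3, 10/3)
  seg 3: left by d5 = 2 → (4/3, 10/3)
  seg 4: left by d10 = 10/3 → (-2, 10/3)
  seg 5: down by d1 = 10/3 → (-2, 0)
  seg 6: left by d12 = 4/3 → (-10/3, 0)
  seg 7: right by d11 = -31/3 → (-41/3, 0)
  seg 8: down by d8 = 109/20 → (-41/3, -109/20)
  seg 9: down by d11 = -31/3 → (-41/3, 293/60)

d6 = 8/3
d7 = 473/15
d8 = 109/20
d9 = -22/9
d10 = 10/3
d11 = -31/3
d12 = 4/3
endpoint = (-41/3, 293/60)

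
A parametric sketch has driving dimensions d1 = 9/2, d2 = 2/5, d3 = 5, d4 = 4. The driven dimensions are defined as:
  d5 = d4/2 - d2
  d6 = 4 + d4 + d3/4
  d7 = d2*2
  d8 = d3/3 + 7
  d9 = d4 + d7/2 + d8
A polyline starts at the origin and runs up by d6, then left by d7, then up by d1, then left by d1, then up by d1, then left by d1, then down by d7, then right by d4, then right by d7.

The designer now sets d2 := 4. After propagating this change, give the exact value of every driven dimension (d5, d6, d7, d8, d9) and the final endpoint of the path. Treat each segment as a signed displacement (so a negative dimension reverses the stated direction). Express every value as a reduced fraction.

d5 = -2
d6 = 37/4
d7 = 8
d8 = 26/3
d9 = 50/3
endpoint = (-5, 41/4)

Apply edit: d2 := 4
  d5 = d4/2 - d2 = -2
  d6 = 4 + d4 + d3/4 = 37/4
  d7 = d2*2 = 8
  d8 = d3/3 + 7 = 26/3
  d9 = d4 + d7/2 + d8 = 50/3
Walk from origin (0, 0):
  seg 1: up by d6 = 37/4 → (0, 37/4)
  seg 2: left by d7 = 8 → (-8, 37/4)
  seg 3: up by d1 = 9/2 → (-8, 55/4)
  seg 4: left by d1 = 9/2 → (-25/2, 55/4)
  seg 5: up by d1 = 9/2 → (-25/2, 73/4)
  seg 6: left by d1 = 9/2 → (-17, 73/4)
  seg 7: down by d7 = 8 → (-17, 41/4)
  seg 8: right by d4 = 4 → (-13, 41/4)
  seg 9: right by d7 = 8 → (-5, 41/4)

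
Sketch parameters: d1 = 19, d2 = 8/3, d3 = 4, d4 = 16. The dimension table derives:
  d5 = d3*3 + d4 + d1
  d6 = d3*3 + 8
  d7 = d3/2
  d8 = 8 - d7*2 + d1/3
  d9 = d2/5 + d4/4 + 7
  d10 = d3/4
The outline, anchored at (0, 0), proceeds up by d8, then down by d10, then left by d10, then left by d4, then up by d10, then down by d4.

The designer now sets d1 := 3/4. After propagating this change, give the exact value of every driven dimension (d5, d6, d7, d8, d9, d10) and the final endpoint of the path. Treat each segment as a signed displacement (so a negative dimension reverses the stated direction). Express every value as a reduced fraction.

d5 = 115/4
d6 = 20
d7 = 2
d8 = 17/4
d9 = 173/15
d10 = 1
endpoint = (-17, -47/4)

Apply edit: d1 := 3/4
  d5 = d3*3 + d4 + d1 = 115/4
  d6 = d3*3 + 8 = 20
  d7 = d3/2 = 2
  d8 = 8 - d7*2 + d1/3 = 17/4
  d9 = d2/5 + d4/4 + 7 = 173/15
  d10 = d3/4 = 1
Walk from origin (0, 0):
  seg 1: up by d8 = 17/4 → (0, 17/4)
  seg 2: down by d10 = 1 → (0, 13/4)
  seg 3: left by d10 = 1 → (-1, 13/4)
  seg 4: left by d4 = 16 → (-17, 13/4)
  seg 5: up by d10 = 1 → (-17, 17/4)
  seg 6: down by d4 = 16 → (-17, -47/4)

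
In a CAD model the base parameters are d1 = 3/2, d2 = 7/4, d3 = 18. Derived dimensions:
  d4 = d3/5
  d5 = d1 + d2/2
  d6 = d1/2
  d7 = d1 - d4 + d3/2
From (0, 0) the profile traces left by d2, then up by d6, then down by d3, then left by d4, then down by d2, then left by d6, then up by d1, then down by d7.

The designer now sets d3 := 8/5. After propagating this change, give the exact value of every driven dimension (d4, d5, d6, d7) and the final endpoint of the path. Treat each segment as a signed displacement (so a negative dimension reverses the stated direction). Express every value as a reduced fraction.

d4 = 8/25
d5 = 19/8
d6 = 3/4
d7 = 99/50
endpoint = (-141/50, -77/25)

Apply edit: d3 := 8/5
  d4 = d3/5 = 8/25
  d5 = d1 + d2/2 = 19/8
  d6 = d1/2 = 3/4
  d7 = d1 - d4 + d3/2 = 99/50
Walk from origin (0, 0):
  seg 1: left by d2 = 7/4 → (-7/4, 0)
  seg 2: up by d6 = 3/4 → (-7/4, 3/4)
  seg 3: down by d3 = 8/5 → (-7/4, -17/20)
  seg 4: left by d4 = 8/25 → (-207/100, -17/20)
  seg 5: down by d2 = 7/4 → (-207/100, -13/5)
  seg 6: left by d6 = 3/4 → (-141/50, -13/5)
  seg 7: up by d1 = 3/2 → (-141/50, -11/10)
  seg 8: down by d7 = 99/50 → (-141/50, -77/25)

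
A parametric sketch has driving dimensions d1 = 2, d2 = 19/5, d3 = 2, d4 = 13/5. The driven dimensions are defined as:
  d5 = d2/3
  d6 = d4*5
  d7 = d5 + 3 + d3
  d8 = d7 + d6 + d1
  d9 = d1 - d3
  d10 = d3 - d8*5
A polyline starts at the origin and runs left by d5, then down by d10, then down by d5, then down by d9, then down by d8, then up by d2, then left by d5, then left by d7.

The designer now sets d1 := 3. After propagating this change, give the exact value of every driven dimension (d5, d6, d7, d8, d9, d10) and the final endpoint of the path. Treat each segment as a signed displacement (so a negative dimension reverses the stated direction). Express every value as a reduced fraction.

Apply edit: d1 := 3
  d5 = d2/3 = 19/15
  d6 = d4*5 = 13
  d7 = d5 + 3 + d3 = 94/15
  d8 = d7 + d6 + d1 = 334/15
  d9 = d1 - d3 = 1
  d10 = d3 - d8*5 = -328/3
Walk from origin (0, 0):
  seg 1: left by d5 = 19/15 → (-19/15, 0)
  seg 2: down by d10 = -328/3 → (-19/15, 328/3)
  seg 3: down by d5 = 19/15 → (-19/15, 1621/15)
  seg 4: down by d9 = 1 → (-19/15, 1606/15)
  seg 5: down by d8 = 334/15 → (-19/15, 424/5)
  seg 6: up by d2 = 19/5 → (-19/15, 443/5)
  seg 7: left by d5 = 19/15 → (-38/15, 443/5)
  seg 8: left by d7 = 94/15 → (-44/5, 443/5)

d5 = 19/15
d6 = 13
d7 = 94/15
d8 = 334/15
d9 = 1
d10 = -328/3
endpoint = (-44/5, 443/5)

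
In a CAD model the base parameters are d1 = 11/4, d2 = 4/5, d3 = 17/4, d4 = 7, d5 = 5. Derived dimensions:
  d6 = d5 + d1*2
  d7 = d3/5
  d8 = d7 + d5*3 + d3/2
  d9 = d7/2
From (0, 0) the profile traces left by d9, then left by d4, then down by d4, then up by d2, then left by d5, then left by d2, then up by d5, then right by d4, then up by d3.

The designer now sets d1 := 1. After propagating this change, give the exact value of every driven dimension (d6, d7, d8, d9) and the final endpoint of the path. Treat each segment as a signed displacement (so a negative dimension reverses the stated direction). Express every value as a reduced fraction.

Apply edit: d1 := 1
  d6 = d5 + d1*2 = 7
  d7 = d3/5 = 17/20
  d8 = d7 + d5*3 + d3/2 = 719/40
  d9 = d7/2 = 17/40
Walk from origin (0, 0):
  seg 1: left by d9 = 17/40 → (-17/40, 0)
  seg 2: left by d4 = 7 → (-297/40, 0)
  seg 3: down by d4 = 7 → (-297/40, -7)
  seg 4: up by d2 = 4/5 → (-297/40, -31/5)
  seg 5: left by d5 = 5 → (-497/40, -31/5)
  seg 6: left by d2 = 4/5 → (-529/40, -31/5)
  seg 7: up by d5 = 5 → (-529/40, -6/5)
  seg 8: right by d4 = 7 → (-249/40, -6/5)
  seg 9: up by d3 = 17/4 → (-249/40, 61/20)

d6 = 7
d7 = 17/20
d8 = 719/40
d9 = 17/40
endpoint = (-249/40, 61/20)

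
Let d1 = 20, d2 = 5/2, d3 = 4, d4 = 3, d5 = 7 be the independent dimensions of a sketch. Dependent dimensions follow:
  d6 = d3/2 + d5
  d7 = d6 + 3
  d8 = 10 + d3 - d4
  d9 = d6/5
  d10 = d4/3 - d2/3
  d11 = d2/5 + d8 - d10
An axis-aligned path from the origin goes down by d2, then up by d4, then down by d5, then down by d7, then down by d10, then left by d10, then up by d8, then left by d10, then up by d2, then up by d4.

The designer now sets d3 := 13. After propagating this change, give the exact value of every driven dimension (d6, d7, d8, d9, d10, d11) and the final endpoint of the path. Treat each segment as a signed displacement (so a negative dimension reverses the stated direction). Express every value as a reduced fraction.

d6 = 27/2
d7 = 33/2
d8 = 20
d9 = 27/10
d10 = 1/6
d11 = 61/3
endpoint = (-1/3, 7/3)

Apply edit: d3 := 13
  d6 = d3/2 + d5 = 27/2
  d7 = d6 + 3 = 33/2
  d8 = 10 + d3 - d4 = 20
  d9 = d6/5 = 27/10
  d10 = d4/3 - d2/3 = 1/6
  d11 = d2/5 + d8 - d10 = 61/3
Walk from origin (0, 0):
  seg 1: down by d2 = 5/2 → (0, -5/2)
  seg 2: up by d4 = 3 → (0, 1/2)
  seg 3: down by d5 = 7 → (0, -13/2)
  seg 4: down by d7 = 33/2 → (0, -23)
  seg 5: down by d10 = 1/6 → (0, -139/6)
  seg 6: left by d10 = 1/6 → (-1/6, -139/6)
  seg 7: up by d8 = 20 → (-1/6, -19/6)
  seg 8: left by d10 = 1/6 → (-1/3, -19/6)
  seg 9: up by d2 = 5/2 → (-1/3, -2/3)
  seg 10: up by d4 = 3 → (-1/3, 7/3)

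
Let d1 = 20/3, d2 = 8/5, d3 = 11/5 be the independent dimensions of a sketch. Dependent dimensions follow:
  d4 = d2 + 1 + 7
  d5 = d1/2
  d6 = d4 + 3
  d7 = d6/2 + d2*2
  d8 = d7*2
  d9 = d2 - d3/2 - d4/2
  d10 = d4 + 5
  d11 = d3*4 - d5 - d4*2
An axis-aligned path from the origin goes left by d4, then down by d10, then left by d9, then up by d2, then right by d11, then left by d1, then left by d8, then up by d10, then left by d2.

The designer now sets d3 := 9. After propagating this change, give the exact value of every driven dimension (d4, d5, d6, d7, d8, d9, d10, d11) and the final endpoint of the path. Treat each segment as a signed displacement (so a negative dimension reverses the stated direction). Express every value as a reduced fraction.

d4 = 48/5
d5 = 10/3
d6 = 63/5
d7 = 19/2
d8 = 19
d9 = -77/10
d10 = 73/5
d11 = 202/15
endpoint = (-157/10, 8/5)

Apply edit: d3 := 9
  d4 = d2 + 1 + 7 = 48/5
  d5 = d1/2 = 10/3
  d6 = d4 + 3 = 63/5
  d7 = d6/2 + d2*2 = 19/2
  d8 = d7*2 = 19
  d9 = d2 - d3/2 - d4/2 = -77/10
  d10 = d4 + 5 = 73/5
  d11 = d3*4 - d5 - d4*2 = 202/15
Walk from origin (0, 0):
  seg 1: left by d4 = 48/5 → (-48/5, 0)
  seg 2: down by d10 = 73/5 → (-48/5, -73/5)
  seg 3: left by d9 = -77/10 → (-19/10, -73/5)
  seg 4: up by d2 = 8/5 → (-19/10, -13)
  seg 5: right by d11 = 202/15 → (347/30, -13)
  seg 6: left by d1 = 20/3 → (49/10, -13)
  seg 7: left by d8 = 19 → (-141/10, -13)
  seg 8: up by d10 = 73/5 → (-141/10, 8/5)
  seg 9: left by d2 = 8/5 → (-157/10, 8/5)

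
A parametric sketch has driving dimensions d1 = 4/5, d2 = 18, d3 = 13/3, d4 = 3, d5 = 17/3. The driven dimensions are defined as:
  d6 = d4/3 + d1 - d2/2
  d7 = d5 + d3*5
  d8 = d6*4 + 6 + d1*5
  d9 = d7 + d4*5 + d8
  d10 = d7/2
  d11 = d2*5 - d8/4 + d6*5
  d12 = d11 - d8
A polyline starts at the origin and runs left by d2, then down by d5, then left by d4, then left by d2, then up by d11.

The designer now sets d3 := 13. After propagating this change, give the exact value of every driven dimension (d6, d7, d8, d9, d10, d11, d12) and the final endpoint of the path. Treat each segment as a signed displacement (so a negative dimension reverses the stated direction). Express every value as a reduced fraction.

d6 = -36/5
d7 = 212/3
d8 = -94/5
d9 = 1003/15
d10 = 106/3
d11 = 587/10
d12 = 155/2
endpoint = (-39, 1591/30)

Apply edit: d3 := 13
  d6 = d4/3 + d1 - d2/2 = -36/5
  d7 = d5 + d3*5 = 212/3
  d8 = d6*4 + 6 + d1*5 = -94/5
  d9 = d7 + d4*5 + d8 = 1003/15
  d10 = d7/2 = 106/3
  d11 = d2*5 - d8/4 + d6*5 = 587/10
  d12 = d11 - d8 = 155/2
Walk from origin (0, 0):
  seg 1: left by d2 = 18 → (-18, 0)
  seg 2: down by d5 = 17/3 → (-18, -17/3)
  seg 3: left by d4 = 3 → (-21, -17/3)
  seg 4: left by d2 = 18 → (-39, -17/3)
  seg 5: up by d11 = 587/10 → (-39, 1591/30)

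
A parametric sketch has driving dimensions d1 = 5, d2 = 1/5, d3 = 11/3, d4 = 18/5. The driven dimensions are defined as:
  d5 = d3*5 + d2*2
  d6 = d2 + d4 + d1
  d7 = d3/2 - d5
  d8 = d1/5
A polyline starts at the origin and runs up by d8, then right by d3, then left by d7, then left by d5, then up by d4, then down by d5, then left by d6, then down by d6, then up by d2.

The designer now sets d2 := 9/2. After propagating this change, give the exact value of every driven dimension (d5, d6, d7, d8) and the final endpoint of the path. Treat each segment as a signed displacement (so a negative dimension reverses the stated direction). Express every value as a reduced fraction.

Apply edit: d2 := 9/2
  d5 = d3*5 + d2*2 = 82/3
  d6 = d2 + d4 + d1 = 131/10
  d7 = d3/2 - d5 = -51/2
  d8 = d1/5 = 1
Walk from origin (0, 0):
  seg 1: up by d8 = 1 → (0, 1)
  seg 2: right by d3 = 11/3 → (11/3, 1)
  seg 3: left by d7 = -51/2 → (175/6, 1)
  seg 4: left by d5 = 82/3 → (11/6, 1)
  seg 5: up by d4 = 18/5 → (11/6, 23/5)
  seg 6: down by d5 = 82/3 → (11/6, -341/15)
  seg 7: left by d6 = 131/10 → (-169/15, -341/15)
  seg 8: down by d6 = 131/10 → (-169/15, -215/6)
  seg 9: up by d2 = 9/2 → (-169/15, -94/3)

d5 = 82/3
d6 = 131/10
d7 = -51/2
d8 = 1
endpoint = (-169/15, -94/3)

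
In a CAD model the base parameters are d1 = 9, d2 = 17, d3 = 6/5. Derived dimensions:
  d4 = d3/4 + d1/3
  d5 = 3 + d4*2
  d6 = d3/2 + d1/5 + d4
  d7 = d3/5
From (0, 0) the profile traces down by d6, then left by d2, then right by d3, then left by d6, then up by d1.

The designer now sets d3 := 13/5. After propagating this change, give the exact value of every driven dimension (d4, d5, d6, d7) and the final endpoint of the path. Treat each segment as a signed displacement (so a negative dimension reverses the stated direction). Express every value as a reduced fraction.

d4 = 73/20
d5 = 103/10
d6 = 27/4
d7 = 13/25
endpoint = (-423/20, 9/4)

Apply edit: d3 := 13/5
  d4 = d3/4 + d1/3 = 73/20
  d5 = 3 + d4*2 = 103/10
  d6 = d3/2 + d1/5 + d4 = 27/4
  d7 = d3/5 = 13/25
Walk from origin (0, 0):
  seg 1: down by d6 = 27/4 → (0, -27/4)
  seg 2: left by d2 = 17 → (-17, -27/4)
  seg 3: right by d3 = 13/5 → (-72/5, -27/4)
  seg 4: left by d6 = 27/4 → (-423/20, -27/4)
  seg 5: up by d1 = 9 → (-423/20, 9/4)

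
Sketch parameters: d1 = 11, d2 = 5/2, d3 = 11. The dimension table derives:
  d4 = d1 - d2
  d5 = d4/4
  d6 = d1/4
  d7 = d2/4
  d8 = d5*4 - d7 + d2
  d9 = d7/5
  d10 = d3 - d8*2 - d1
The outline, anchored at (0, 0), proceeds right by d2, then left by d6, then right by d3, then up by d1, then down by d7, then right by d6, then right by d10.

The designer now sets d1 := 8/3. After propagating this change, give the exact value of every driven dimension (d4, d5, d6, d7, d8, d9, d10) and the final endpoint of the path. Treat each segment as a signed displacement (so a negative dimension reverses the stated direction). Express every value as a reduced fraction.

d4 = 1/6
d5 = 1/24
d6 = 2/3
d7 = 5/8
d8 = 49/24
d9 = 1/8
d10 = 17/4
endpoint = (71/4, 49/24)

Apply edit: d1 := 8/3
  d4 = d1 - d2 = 1/6
  d5 = d4/4 = 1/24
  d6 = d1/4 = 2/3
  d7 = d2/4 = 5/8
  d8 = d5*4 - d7 + d2 = 49/24
  d9 = d7/5 = 1/8
  d10 = d3 - d8*2 - d1 = 17/4
Walk from origin (0, 0):
  seg 1: right by d2 = 5/2 → (5/2, 0)
  seg 2: left by d6 = 2/3 → (11/6, 0)
  seg 3: right by d3 = 11 → (77/6, 0)
  seg 4: up by d1 = 8/3 → (77/6, 8/3)
  seg 5: down by d7 = 5/8 → (77/6, 49/24)
  seg 6: right by d6 = 2/3 → (27/2, 49/24)
  seg 7: right by d10 = 17/4 → (71/4, 49/24)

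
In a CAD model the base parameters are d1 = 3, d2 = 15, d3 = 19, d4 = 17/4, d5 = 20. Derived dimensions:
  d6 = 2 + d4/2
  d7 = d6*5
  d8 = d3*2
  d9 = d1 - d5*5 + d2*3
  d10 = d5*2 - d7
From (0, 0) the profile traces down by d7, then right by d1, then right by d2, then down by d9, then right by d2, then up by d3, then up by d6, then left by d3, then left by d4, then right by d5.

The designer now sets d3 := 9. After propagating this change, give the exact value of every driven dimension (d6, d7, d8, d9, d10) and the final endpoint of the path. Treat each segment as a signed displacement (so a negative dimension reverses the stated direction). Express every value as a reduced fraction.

Apply edit: d3 := 9
  d6 = 2 + d4/2 = 33/8
  d7 = d6*5 = 165/8
  d8 = d3*2 = 18
  d9 = d1 - d5*5 + d2*3 = -52
  d10 = d5*2 - d7 = 155/8
Walk from origin (0, 0):
  seg 1: down by d7 = 165/8 → (0, -165/8)
  seg 2: right by d1 = 3 → (3, -165/8)
  seg 3: right by d2 = 15 → (18, -165/8)
  seg 4: down by d9 = -52 → (18, 251/8)
  seg 5: right by d2 = 15 → (33, 251/8)
  seg 6: up by d3 = 9 → (33, 323/8)
  seg 7: up by d6 = 33/8 → (33, 89/2)
  seg 8: left by d3 = 9 → (24, 89/2)
  seg 9: left by d4 = 17/4 → (79/4, 89/2)
  seg 10: right by d5 = 20 → (159/4, 89/2)

d6 = 33/8
d7 = 165/8
d8 = 18
d9 = -52
d10 = 155/8
endpoint = (159/4, 89/2)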